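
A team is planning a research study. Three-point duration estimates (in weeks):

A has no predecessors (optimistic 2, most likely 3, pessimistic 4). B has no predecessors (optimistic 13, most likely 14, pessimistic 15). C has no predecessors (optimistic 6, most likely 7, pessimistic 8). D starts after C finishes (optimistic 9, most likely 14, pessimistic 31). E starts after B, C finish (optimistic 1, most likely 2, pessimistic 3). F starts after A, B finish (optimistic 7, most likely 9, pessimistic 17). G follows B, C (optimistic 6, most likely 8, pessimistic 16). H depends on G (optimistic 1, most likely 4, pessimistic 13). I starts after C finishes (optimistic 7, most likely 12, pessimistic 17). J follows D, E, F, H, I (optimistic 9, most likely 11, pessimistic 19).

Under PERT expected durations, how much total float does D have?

te_A = (2 + 4·3 + 4)/6 = 18/6 = 3
te_B = (13 + 4·14 + 15)/6 = 84/6 = 14
te_C = (6 + 4·7 + 8)/6 = 42/6 = 7
te_D = (9 + 4·14 + 31)/6 = 96/6 = 16
te_E = (1 + 4·2 + 3)/6 = 12/6 = 2
te_F = (7 + 4·9 + 17)/6 = 60/6 = 10
te_G = (6 + 4·8 + 16)/6 = 54/6 = 9
te_H = (1 + 4·4 + 13)/6 = 30/6 = 5
te_I = (7 + 4·12 + 17)/6 = 72/6 = 12
te_J = (9 + 4·11 + 19)/6 = 72/6 = 12

Forward pass:
ES_A = 0; EF_A = 3
ES_B = 0; EF_B = 14
ES_C = 0; EF_C = 7
ES_D = 7; EF_D = 7+16 = 23
ES_E = max(EF_B=14, EF_C=7) = 14; EF_E = 14+2 = 16
ES_F = max(EF_A=3, EF_B=14) = 14; EF_F = 14+10 = 24
ES_G = max(EF_B=14, EF_C=7) = 14; EF_G = 14+9 = 23
ES_H = 23; EF_H = 23+5 = 28
ES_I = 7; EF_I = 7+12 = 19
ES_J = max(EF_D=23, EF_E=16, EF_F=24, EF_H=28, EF_I=19) = 28; EF_J = 28+12 = 40
Expected project duration μ = 40 weeks. Critical path: B → G → H → J.

Backward pass:
LF_J = 40; LS_J = 40−12 = 28
LF_I = LS_J = 28; LS_I = 28−12 = 16
LF_H = LS_J = 28; LS_H = 28−5 = 23
LF_G = LS_H = 23; LS_G = 23−9 = 14
LF_F = LS_J = 28; LS_F = 28−10 = 18
LF_E = LS_J = 28; LS_E = 28−2 = 26
LF_D = LS_J = 28; LS_D = 28−16 = 12
LF_C = min(LS_D=12, LS_E=26, LS_G=14, LS_I=16) = 12; LS_C = 12−7 = 5
LF_B = min(LS_E=26, LS_F=18, LS_G=14) = 14; LS_B = 14−14 = 0
LF_A = LS_F = 18; LS_A = 18−3 = 15
Slack_D = LS_D − ES_D = 12 − 7 = 5

5 weeks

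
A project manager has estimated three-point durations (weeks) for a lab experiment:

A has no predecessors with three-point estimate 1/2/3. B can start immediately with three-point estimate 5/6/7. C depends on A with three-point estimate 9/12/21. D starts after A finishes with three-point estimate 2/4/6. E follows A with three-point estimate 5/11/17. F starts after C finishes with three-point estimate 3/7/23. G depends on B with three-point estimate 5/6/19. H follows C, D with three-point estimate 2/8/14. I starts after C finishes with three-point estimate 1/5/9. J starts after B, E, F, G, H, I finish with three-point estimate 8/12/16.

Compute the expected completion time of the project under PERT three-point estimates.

36 weeks

te_A = (1 + 4·2 + 3)/6 = 12/6 = 2
te_B = (5 + 4·6 + 7)/6 = 36/6 = 6
te_C = (9 + 4·12 + 21)/6 = 78/6 = 13
te_D = (2 + 4·4 + 6)/6 = 24/6 = 4
te_E = (5 + 4·11 + 17)/6 = 66/6 = 11
te_F = (3 + 4·7 + 23)/6 = 54/6 = 9
te_G = (5 + 4·6 + 19)/6 = 48/6 = 8
te_H = (2 + 4·8 + 14)/6 = 48/6 = 8
te_I = (1 + 4·5 + 9)/6 = 30/6 = 5
te_J = (8 + 4·12 + 16)/6 = 72/6 = 12

Forward pass:
ES_A = 0; EF_A = 2
ES_B = 0; EF_B = 6
ES_C = 2; EF_C = 2+13 = 15
ES_D = 2; EF_D = 2+4 = 6
ES_E = 2; EF_E = 2+11 = 13
ES_F = 15; EF_F = 15+9 = 24
ES_G = 6; EF_G = 6+8 = 14
ES_H = max(EF_C=15, EF_D=6) = 15; EF_H = 15+8 = 23
ES_I = 15; EF_I = 15+5 = 20
ES_J = max(EF_B=6, EF_E=13, EF_F=24, EF_G=14, EF_H=23, EF_I=20) = 24; EF_J = 24+12 = 36
Expected project duration μ = 36 weeks. Critical path: A → C → F → J.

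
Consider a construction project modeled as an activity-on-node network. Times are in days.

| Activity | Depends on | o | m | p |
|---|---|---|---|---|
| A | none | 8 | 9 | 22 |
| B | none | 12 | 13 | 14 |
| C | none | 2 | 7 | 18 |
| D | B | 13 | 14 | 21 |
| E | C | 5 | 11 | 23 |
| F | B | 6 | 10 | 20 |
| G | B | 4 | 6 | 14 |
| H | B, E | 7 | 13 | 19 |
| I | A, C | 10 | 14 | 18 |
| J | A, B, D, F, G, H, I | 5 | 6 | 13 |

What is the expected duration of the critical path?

40 days

te_A = (8 + 4·9 + 22)/6 = 66/6 = 11
te_B = (12 + 4·13 + 14)/6 = 78/6 = 13
te_C = (2 + 4·7 + 18)/6 = 48/6 = 8
te_D = (13 + 4·14 + 21)/6 = 90/6 = 15
te_E = (5 + 4·11 + 23)/6 = 72/6 = 12
te_F = (6 + 4·10 + 20)/6 = 66/6 = 11
te_G = (4 + 4·6 + 14)/6 = 42/6 = 7
te_H = (7 + 4·13 + 19)/6 = 78/6 = 13
te_I = (10 + 4·14 + 18)/6 = 84/6 = 14
te_J = (5 + 4·6 + 13)/6 = 42/6 = 7

Forward pass:
ES_A = 0; EF_A = 11
ES_B = 0; EF_B = 13
ES_C = 0; EF_C = 8
ES_D = 13; EF_D = 13+15 = 28
ES_E = 8; EF_E = 8+12 = 20
ES_F = 13; EF_F = 13+11 = 24
ES_G = 13; EF_G = 13+7 = 20
ES_H = max(EF_B=13, EF_E=20) = 20; EF_H = 20+13 = 33
ES_I = max(EF_A=11, EF_C=8) = 11; EF_I = 11+14 = 25
ES_J = max(EF_A=11, EF_B=13, EF_D=28, EF_F=24, EF_G=20, EF_H=33, EF_I=25) = 33; EF_J = 33+7 = 40
Expected project duration μ = 40 days. Critical path: C → E → H → J.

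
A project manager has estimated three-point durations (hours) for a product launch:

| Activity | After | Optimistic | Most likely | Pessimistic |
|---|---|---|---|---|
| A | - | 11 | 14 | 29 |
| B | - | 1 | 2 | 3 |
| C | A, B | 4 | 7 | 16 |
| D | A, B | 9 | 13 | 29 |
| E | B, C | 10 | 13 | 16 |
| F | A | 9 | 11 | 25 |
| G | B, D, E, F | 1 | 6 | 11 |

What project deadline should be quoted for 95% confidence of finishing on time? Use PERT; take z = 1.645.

te_A = (11 + 4·14 + 29)/6 = 96/6 = 16; σ²_A = ((29−11)/6)² = 9.000
te_B = (1 + 4·2 + 3)/6 = 12/6 = 2; σ²_B = ((3−1)/6)² = 0.111
te_C = (4 + 4·7 + 16)/6 = 48/6 = 8; σ²_C = ((16−4)/6)² = 4.000
te_D = (9 + 4·13 + 29)/6 = 90/6 = 15; σ²_D = ((29−9)/6)² = 11.111
te_E = (10 + 4·13 + 16)/6 = 78/6 = 13; σ²_E = ((16−10)/6)² = 1.000
te_F = (9 + 4·11 + 25)/6 = 78/6 = 13; σ²_F = ((25−9)/6)² = 7.111
te_G = (1 + 4·6 + 11)/6 = 36/6 = 6; σ²_G = ((11−1)/6)² = 2.778

Forward pass:
ES_A = 0; EF_A = 16
ES_B = 0; EF_B = 2
ES_C = max(EF_A=16, EF_B=2) = 16; EF_C = 16+8 = 24
ES_D = max(EF_A=16, EF_B=2) = 16; EF_D = 16+15 = 31
ES_E = max(EF_B=2, EF_C=24) = 24; EF_E = 24+13 = 37
ES_F = 16; EF_F = 16+13 = 29
ES_G = max(EF_B=2, EF_D=31, EF_E=37, EF_F=29) = 37; EF_G = 37+6 = 43
Expected project duration μ = 43 hours. Critical path: A → C → E → G.

Variance along critical path = 9.000 + 4.000 + 1.000 + 2.778 = 16.778; σ = 4.096 hours.
D = μ + z·σ = 43 + 1.645·4.096 = 49.7 hours

49.7 hours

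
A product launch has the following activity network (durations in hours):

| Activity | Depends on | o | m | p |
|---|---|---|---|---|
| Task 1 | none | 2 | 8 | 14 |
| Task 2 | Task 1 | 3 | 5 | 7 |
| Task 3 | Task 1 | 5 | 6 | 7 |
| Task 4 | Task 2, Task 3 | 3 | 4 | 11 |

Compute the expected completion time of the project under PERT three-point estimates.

te_Task 1 = (2 + 4·8 + 14)/6 = 48/6 = 8
te_Task 2 = (3 + 4·5 + 7)/6 = 30/6 = 5
te_Task 3 = (5 + 4·6 + 7)/6 = 36/6 = 6
te_Task 4 = (3 + 4·4 + 11)/6 = 30/6 = 5

Forward pass:
ES_Task 1 = 0; EF_Task 1 = 8
ES_Task 2 = 8; EF_Task 2 = 8+5 = 13
ES_Task 3 = 8; EF_Task 3 = 8+6 = 14
ES_Task 4 = max(EF_Task 2=13, EF_Task 3=14) = 14; EF_Task 4 = 14+5 = 19
Expected project duration μ = 19 hours. Critical path: Task 1 → Task 3 → Task 4.

19 hours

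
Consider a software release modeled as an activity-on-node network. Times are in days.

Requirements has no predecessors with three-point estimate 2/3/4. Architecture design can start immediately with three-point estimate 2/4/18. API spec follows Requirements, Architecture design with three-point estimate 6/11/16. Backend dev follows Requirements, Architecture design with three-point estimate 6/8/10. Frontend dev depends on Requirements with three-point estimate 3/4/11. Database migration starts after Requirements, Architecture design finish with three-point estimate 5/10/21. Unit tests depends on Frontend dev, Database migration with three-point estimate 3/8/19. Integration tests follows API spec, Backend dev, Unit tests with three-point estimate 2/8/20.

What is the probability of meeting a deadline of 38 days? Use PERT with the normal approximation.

te_Requirements = (2 + 4·3 + 4)/6 = 18/6 = 3; σ²_Requirements = ((4−2)/6)² = 0.111
te_Architecture design = (2 + 4·4 + 18)/6 = 36/6 = 6; σ²_Architecture design = ((18−2)/6)² = 7.111
te_API spec = (6 + 4·11 + 16)/6 = 66/6 = 11; σ²_API spec = ((16−6)/6)² = 2.778
te_Backend dev = (6 + 4·8 + 10)/6 = 48/6 = 8; σ²_Backend dev = ((10−6)/6)² = 0.444
te_Frontend dev = (3 + 4·4 + 11)/6 = 30/6 = 5; σ²_Frontend dev = ((11−3)/6)² = 1.778
te_Database migration = (5 + 4·10 + 21)/6 = 66/6 = 11; σ²_Database migration = ((21−5)/6)² = 7.111
te_Unit tests = (3 + 4·8 + 19)/6 = 54/6 = 9; σ²_Unit tests = ((19−3)/6)² = 7.111
te_Integration tests = (2 + 4·8 + 20)/6 = 54/6 = 9; σ²_Integration tests = ((20−2)/6)² = 9.000

Forward pass:
ES_Requirements = 0; EF_Requirements = 3
ES_Architecture design = 0; EF_Architecture design = 6
ES_API spec = max(EF_Requirements=3, EF_Architecture design=6) = 6; EF_API spec = 6+11 = 17
ES_Backend dev = max(EF_Requirements=3, EF_Architecture design=6) = 6; EF_Backend dev = 6+8 = 14
ES_Frontend dev = 3; EF_Frontend dev = 3+5 = 8
ES_Database migration = max(EF_Requirements=3, EF_Architecture design=6) = 6; EF_Database migration = 6+11 = 17
ES_Unit tests = max(EF_Frontend dev=8, EF_Database migration=17) = 17; EF_Unit tests = 17+9 = 26
ES_Integration tests = max(EF_API spec=17, EF_Backend dev=14, EF_Unit tests=26) = 26; EF_Integration tests = 26+9 = 35
Expected project duration μ = 35 days. Critical path: Architecture design → Database migration → Unit tests → Integration tests.

Variance along critical path = 7.111 + 7.111 + 7.111 + 9.000 = 30.333; σ = √30.333 = 5.508 days.
Z = (38 − 35) / 5.508 = 0.545
P(T ≤ 38) = Φ(0.545) ≈ 0.707

0.707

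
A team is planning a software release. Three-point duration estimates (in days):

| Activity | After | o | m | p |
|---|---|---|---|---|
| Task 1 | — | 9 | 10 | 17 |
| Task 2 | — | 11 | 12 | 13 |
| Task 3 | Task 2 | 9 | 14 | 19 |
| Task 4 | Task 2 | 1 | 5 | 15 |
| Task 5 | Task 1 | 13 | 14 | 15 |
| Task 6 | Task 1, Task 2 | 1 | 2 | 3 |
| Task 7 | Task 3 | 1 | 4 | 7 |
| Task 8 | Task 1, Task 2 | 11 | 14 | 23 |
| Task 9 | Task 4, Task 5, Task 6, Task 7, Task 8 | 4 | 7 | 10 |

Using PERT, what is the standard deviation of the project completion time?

2.21 days

te_Task 1 = (9 + 4·10 + 17)/6 = 66/6 = 11; σ²_Task 1 = ((17−9)/6)² = 1.778
te_Task 2 = (11 + 4·12 + 13)/6 = 72/6 = 12; σ²_Task 2 = ((13−11)/6)² = 0.111
te_Task 3 = (9 + 4·14 + 19)/6 = 84/6 = 14; σ²_Task 3 = ((19−9)/6)² = 2.778
te_Task 4 = (1 + 4·5 + 15)/6 = 36/6 = 6; σ²_Task 4 = ((15−1)/6)² = 5.444
te_Task 5 = (13 + 4·14 + 15)/6 = 84/6 = 14; σ²_Task 5 = ((15−13)/6)² = 0.111
te_Task 6 = (1 + 4·2 + 3)/6 = 12/6 = 2; σ²_Task 6 = ((3−1)/6)² = 0.111
te_Task 7 = (1 + 4·4 + 7)/6 = 24/6 = 4; σ²_Task 7 = ((7−1)/6)² = 1.000
te_Task 8 = (11 + 4·14 + 23)/6 = 90/6 = 15; σ²_Task 8 = ((23−11)/6)² = 4.000
te_Task 9 = (4 + 4·7 + 10)/6 = 42/6 = 7; σ²_Task 9 = ((10−4)/6)² = 1.000

Forward pass:
ES_Task 1 = 0; EF_Task 1 = 11
ES_Task 2 = 0; EF_Task 2 = 12
ES_Task 3 = 12; EF_Task 3 = 12+14 = 26
ES_Task 4 = 12; EF_Task 4 = 12+6 = 18
ES_Task 5 = 11; EF_Task 5 = 11+14 = 25
ES_Task 6 = max(EF_Task 1=11, EF_Task 2=12) = 12; EF_Task 6 = 12+2 = 14
ES_Task 7 = 26; EF_Task 7 = 26+4 = 30
ES_Task 8 = max(EF_Task 1=11, EF_Task 2=12) = 12; EF_Task 8 = 12+15 = 27
ES_Task 9 = max(EF_Task 4=18, EF_Task 5=25, EF_Task 6=14, EF_Task 7=30, EF_Task 8=27) = 30; EF_Task 9 = 30+7 = 37
Expected project duration μ = 37 days. Critical path: Task 2 → Task 3 → Task 7 → Task 9.

Variance along critical path = 0.111 + 2.778 + 1.000 + 1.000 = 4.889
σ = √4.889 = 2.211 days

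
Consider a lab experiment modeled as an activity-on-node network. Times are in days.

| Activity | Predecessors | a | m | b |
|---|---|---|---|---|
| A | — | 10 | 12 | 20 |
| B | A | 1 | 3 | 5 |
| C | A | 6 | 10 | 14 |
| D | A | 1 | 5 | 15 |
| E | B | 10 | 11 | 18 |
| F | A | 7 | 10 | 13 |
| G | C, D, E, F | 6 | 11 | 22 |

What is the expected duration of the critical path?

40 days

te_A = (10 + 4·12 + 20)/6 = 78/6 = 13
te_B = (1 + 4·3 + 5)/6 = 18/6 = 3
te_C = (6 + 4·10 + 14)/6 = 60/6 = 10
te_D = (1 + 4·5 + 15)/6 = 36/6 = 6
te_E = (10 + 4·11 + 18)/6 = 72/6 = 12
te_F = (7 + 4·10 + 13)/6 = 60/6 = 10
te_G = (6 + 4·11 + 22)/6 = 72/6 = 12

Forward pass:
ES_A = 0; EF_A = 13
ES_B = 13; EF_B = 13+3 = 16
ES_C = 13; EF_C = 13+10 = 23
ES_D = 13; EF_D = 13+6 = 19
ES_E = 16; EF_E = 16+12 = 28
ES_F = 13; EF_F = 13+10 = 23
ES_G = max(EF_C=23, EF_D=19, EF_E=28, EF_F=23) = 28; EF_G = 28+12 = 40
Expected project duration μ = 40 days. Critical path: A → B → E → G.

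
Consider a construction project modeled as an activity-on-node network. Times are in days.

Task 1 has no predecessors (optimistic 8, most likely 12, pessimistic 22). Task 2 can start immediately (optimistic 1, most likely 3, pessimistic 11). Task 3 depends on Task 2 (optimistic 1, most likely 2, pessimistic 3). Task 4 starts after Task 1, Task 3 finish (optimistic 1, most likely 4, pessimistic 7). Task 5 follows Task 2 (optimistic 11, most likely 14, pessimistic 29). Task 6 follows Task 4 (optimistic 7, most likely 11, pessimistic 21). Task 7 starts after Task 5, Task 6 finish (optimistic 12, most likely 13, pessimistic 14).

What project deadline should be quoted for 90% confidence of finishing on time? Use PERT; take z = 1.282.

te_Task 1 = (8 + 4·12 + 22)/6 = 78/6 = 13; σ²_Task 1 = ((22−8)/6)² = 5.444
te_Task 2 = (1 + 4·3 + 11)/6 = 24/6 = 4; σ²_Task 2 = ((11−1)/6)² = 2.778
te_Task 3 = (1 + 4·2 + 3)/6 = 12/6 = 2; σ²_Task 3 = ((3−1)/6)² = 0.111
te_Task 4 = (1 + 4·4 + 7)/6 = 24/6 = 4; σ²_Task 4 = ((7−1)/6)² = 1.000
te_Task 5 = (11 + 4·14 + 29)/6 = 96/6 = 16; σ²_Task 5 = ((29−11)/6)² = 9.000
te_Task 6 = (7 + 4·11 + 21)/6 = 72/6 = 12; σ²_Task 6 = ((21−7)/6)² = 5.444
te_Task 7 = (12 + 4·13 + 14)/6 = 78/6 = 13; σ²_Task 7 = ((14−12)/6)² = 0.111

Forward pass:
ES_Task 1 = 0; EF_Task 1 = 13
ES_Task 2 = 0; EF_Task 2 = 4
ES_Task 3 = 4; EF_Task 3 = 4+2 = 6
ES_Task 4 = max(EF_Task 1=13, EF_Task 3=6) = 13; EF_Task 4 = 13+4 = 17
ES_Task 5 = 4; EF_Task 5 = 4+16 = 20
ES_Task 6 = 17; EF_Task 6 = 17+12 = 29
ES_Task 7 = max(EF_Task 5=20, EF_Task 6=29) = 29; EF_Task 7 = 29+13 = 42
Expected project duration μ = 42 days. Critical path: Task 1 → Task 4 → Task 6 → Task 7.

Variance along critical path = 5.444 + 1.000 + 5.444 + 0.111 = 12.000; σ = 3.464 days.
D = μ + z·σ = 42 + 1.282·3.464 = 46.4 days

46.4 days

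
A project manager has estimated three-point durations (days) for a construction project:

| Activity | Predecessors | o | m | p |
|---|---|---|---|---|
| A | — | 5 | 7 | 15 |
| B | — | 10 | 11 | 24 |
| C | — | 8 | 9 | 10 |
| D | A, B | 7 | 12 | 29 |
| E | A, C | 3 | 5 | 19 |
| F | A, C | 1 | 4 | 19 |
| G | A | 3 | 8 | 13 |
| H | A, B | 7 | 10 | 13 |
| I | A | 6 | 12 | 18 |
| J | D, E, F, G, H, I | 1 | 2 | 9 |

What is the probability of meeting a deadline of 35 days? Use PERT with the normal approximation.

te_A = (5 + 4·7 + 15)/6 = 48/6 = 8; σ²_A = ((15−5)/6)² = 2.778
te_B = (10 + 4·11 + 24)/6 = 78/6 = 13; σ²_B = ((24−10)/6)² = 5.444
te_C = (8 + 4·9 + 10)/6 = 54/6 = 9; σ²_C = ((10−8)/6)² = 0.111
te_D = (7 + 4·12 + 29)/6 = 84/6 = 14; σ²_D = ((29−7)/6)² = 13.444
te_E = (3 + 4·5 + 19)/6 = 42/6 = 7; σ²_E = ((19−3)/6)² = 7.111
te_F = (1 + 4·4 + 19)/6 = 36/6 = 6; σ²_F = ((19−1)/6)² = 9.000
te_G = (3 + 4·8 + 13)/6 = 48/6 = 8; σ²_G = ((13−3)/6)² = 2.778
te_H = (7 + 4·10 + 13)/6 = 60/6 = 10; σ²_H = ((13−7)/6)² = 1.000
te_I = (6 + 4·12 + 18)/6 = 72/6 = 12; σ²_I = ((18−6)/6)² = 4.000
te_J = (1 + 4·2 + 9)/6 = 18/6 = 3; σ²_J = ((9−1)/6)² = 1.778

Forward pass:
ES_A = 0; EF_A = 8
ES_B = 0; EF_B = 13
ES_C = 0; EF_C = 9
ES_D = max(EF_A=8, EF_B=13) = 13; EF_D = 13+14 = 27
ES_E = max(EF_A=8, EF_C=9) = 9; EF_E = 9+7 = 16
ES_F = max(EF_A=8, EF_C=9) = 9; EF_F = 9+6 = 15
ES_G = 8; EF_G = 8+8 = 16
ES_H = max(EF_A=8, EF_B=13) = 13; EF_H = 13+10 = 23
ES_I = 8; EF_I = 8+12 = 20
ES_J = max(EF_D=27, EF_E=16, EF_F=15, EF_G=16, EF_H=23, EF_I=20) = 27; EF_J = 27+3 = 30
Expected project duration μ = 30 days. Critical path: B → D → J.

Variance along critical path = 5.444 + 13.444 + 1.778 = 20.667; σ = √20.667 = 4.546 days.
Z = (35 − 30) / 4.546 = 1.100
P(T ≤ 35) = Φ(1.100) ≈ 0.864

0.864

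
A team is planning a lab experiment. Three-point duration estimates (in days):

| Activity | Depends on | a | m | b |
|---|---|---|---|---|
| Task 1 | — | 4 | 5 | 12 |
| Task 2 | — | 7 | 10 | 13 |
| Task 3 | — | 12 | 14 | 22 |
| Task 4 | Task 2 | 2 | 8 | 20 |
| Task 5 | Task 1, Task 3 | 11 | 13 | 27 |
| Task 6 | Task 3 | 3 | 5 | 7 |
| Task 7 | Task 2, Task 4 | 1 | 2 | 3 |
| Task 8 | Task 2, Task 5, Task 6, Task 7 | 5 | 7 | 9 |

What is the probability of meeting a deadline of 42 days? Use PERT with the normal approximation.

0.940

te_Task 1 = (4 + 4·5 + 12)/6 = 36/6 = 6; σ²_Task 1 = ((12−4)/6)² = 1.778
te_Task 2 = (7 + 4·10 + 13)/6 = 60/6 = 10; σ²_Task 2 = ((13−7)/6)² = 1.000
te_Task 3 = (12 + 4·14 + 22)/6 = 90/6 = 15; σ²_Task 3 = ((22−12)/6)² = 2.778
te_Task 4 = (2 + 4·8 + 20)/6 = 54/6 = 9; σ²_Task 4 = ((20−2)/6)² = 9.000
te_Task 5 = (11 + 4·13 + 27)/6 = 90/6 = 15; σ²_Task 5 = ((27−11)/6)² = 7.111
te_Task 6 = (3 + 4·5 + 7)/6 = 30/6 = 5; σ²_Task 6 = ((7−3)/6)² = 0.444
te_Task 7 = (1 + 4·2 + 3)/6 = 12/6 = 2; σ²_Task 7 = ((3−1)/6)² = 0.111
te_Task 8 = (5 + 4·7 + 9)/6 = 42/6 = 7; σ²_Task 8 = ((9−5)/6)² = 0.444

Forward pass:
ES_Task 1 = 0; EF_Task 1 = 6
ES_Task 2 = 0; EF_Task 2 = 10
ES_Task 3 = 0; EF_Task 3 = 15
ES_Task 4 = 10; EF_Task 4 = 10+9 = 19
ES_Task 5 = max(EF_Task 1=6, EF_Task 3=15) = 15; EF_Task 5 = 15+15 = 30
ES_Task 6 = 15; EF_Task 6 = 15+5 = 20
ES_Task 7 = max(EF_Task 2=10, EF_Task 4=19) = 19; EF_Task 7 = 19+2 = 21
ES_Task 8 = max(EF_Task 2=10, EF_Task 5=30, EF_Task 6=20, EF_Task 7=21) = 30; EF_Task 8 = 30+7 = 37
Expected project duration μ = 37 days. Critical path: Task 3 → Task 5 → Task 8.

Variance along critical path = 2.778 + 7.111 + 0.444 = 10.333; σ = √10.333 = 3.215 days.
Z = (42 − 37) / 3.215 = 1.555
P(T ≤ 42) = Φ(1.555) ≈ 0.940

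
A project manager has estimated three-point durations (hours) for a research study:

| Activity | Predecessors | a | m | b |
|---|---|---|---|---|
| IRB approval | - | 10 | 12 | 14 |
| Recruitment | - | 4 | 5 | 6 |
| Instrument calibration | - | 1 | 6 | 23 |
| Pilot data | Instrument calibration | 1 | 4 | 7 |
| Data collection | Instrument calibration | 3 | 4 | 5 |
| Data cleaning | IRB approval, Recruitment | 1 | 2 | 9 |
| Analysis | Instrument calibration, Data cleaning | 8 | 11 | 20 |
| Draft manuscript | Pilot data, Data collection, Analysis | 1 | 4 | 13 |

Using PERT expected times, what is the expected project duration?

32 hours

te_IRB approval = (10 + 4·12 + 14)/6 = 72/6 = 12
te_Recruitment = (4 + 4·5 + 6)/6 = 30/6 = 5
te_Instrument calibration = (1 + 4·6 + 23)/6 = 48/6 = 8
te_Pilot data = (1 + 4·4 + 7)/6 = 24/6 = 4
te_Data collection = (3 + 4·4 + 5)/6 = 24/6 = 4
te_Data cleaning = (1 + 4·2 + 9)/6 = 18/6 = 3
te_Analysis = (8 + 4·11 + 20)/6 = 72/6 = 12
te_Draft manuscript = (1 + 4·4 + 13)/6 = 30/6 = 5

Forward pass:
ES_IRB approval = 0; EF_IRB approval = 12
ES_Recruitment = 0; EF_Recruitment = 5
ES_Instrument calibration = 0; EF_Instrument calibration = 8
ES_Pilot data = 8; EF_Pilot data = 8+4 = 12
ES_Data collection = 8; EF_Data collection = 8+4 = 12
ES_Data cleaning = max(EF_IRB approval=12, EF_Recruitment=5) = 12; EF_Data cleaning = 12+3 = 15
ES_Analysis = max(EF_Instrument calibration=8, EF_Data cleaning=15) = 15; EF_Analysis = 15+12 = 27
ES_Draft manuscript = max(EF_Pilot data=12, EF_Data collection=12, EF_Analysis=27) = 27; EF_Draft manuscript = 27+5 = 32
Expected project duration μ = 32 hours. Critical path: IRB approval → Data cleaning → Analysis → Draft manuscript.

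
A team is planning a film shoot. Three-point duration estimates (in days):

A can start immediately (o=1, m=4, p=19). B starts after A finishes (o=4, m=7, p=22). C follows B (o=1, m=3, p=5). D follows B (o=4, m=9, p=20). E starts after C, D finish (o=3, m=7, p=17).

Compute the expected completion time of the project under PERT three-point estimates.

33 days

te_A = (1 + 4·4 + 19)/6 = 36/6 = 6
te_B = (4 + 4·7 + 22)/6 = 54/6 = 9
te_C = (1 + 4·3 + 5)/6 = 18/6 = 3
te_D = (4 + 4·9 + 20)/6 = 60/6 = 10
te_E = (3 + 4·7 + 17)/6 = 48/6 = 8

Forward pass:
ES_A = 0; EF_A = 6
ES_B = 6; EF_B = 6+9 = 15
ES_C = 15; EF_C = 15+3 = 18
ES_D = 15; EF_D = 15+10 = 25
ES_E = max(EF_C=18, EF_D=25) = 25; EF_E = 25+8 = 33
Expected project duration μ = 33 days. Critical path: A → B → D → E.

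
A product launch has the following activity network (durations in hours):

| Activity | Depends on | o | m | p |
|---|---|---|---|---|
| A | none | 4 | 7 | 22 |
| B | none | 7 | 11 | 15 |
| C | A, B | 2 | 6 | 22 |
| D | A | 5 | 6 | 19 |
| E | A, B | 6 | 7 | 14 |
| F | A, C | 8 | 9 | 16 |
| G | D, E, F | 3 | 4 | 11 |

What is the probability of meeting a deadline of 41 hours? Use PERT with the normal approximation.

te_A = (4 + 4·7 + 22)/6 = 54/6 = 9; σ²_A = ((22−4)/6)² = 9.000
te_B = (7 + 4·11 + 15)/6 = 66/6 = 11; σ²_B = ((15−7)/6)² = 1.778
te_C = (2 + 4·6 + 22)/6 = 48/6 = 8; σ²_C = ((22−2)/6)² = 11.111
te_D = (5 + 4·6 + 19)/6 = 48/6 = 8; σ²_D = ((19−5)/6)² = 5.444
te_E = (6 + 4·7 + 14)/6 = 48/6 = 8; σ²_E = ((14−6)/6)² = 1.778
te_F = (8 + 4·9 + 16)/6 = 60/6 = 10; σ²_F = ((16−8)/6)² = 1.778
te_G = (3 + 4·4 + 11)/6 = 30/6 = 5; σ²_G = ((11−3)/6)² = 1.778

Forward pass:
ES_A = 0; EF_A = 9
ES_B = 0; EF_B = 11
ES_C = max(EF_A=9, EF_B=11) = 11; EF_C = 11+8 = 19
ES_D = 9; EF_D = 9+8 = 17
ES_E = max(EF_A=9, EF_B=11) = 11; EF_E = 11+8 = 19
ES_F = max(EF_A=9, EF_C=19) = 19; EF_F = 19+10 = 29
ES_G = max(EF_D=17, EF_E=19, EF_F=29) = 29; EF_G = 29+5 = 34
Expected project duration μ = 34 hours. Critical path: B → C → F → G.

Variance along critical path = 1.778 + 11.111 + 1.778 + 1.778 = 16.444; σ = √16.444 = 4.055 hours.
Z = (41 − 34) / 4.055 = 1.726
P(T ≤ 41) = Φ(1.726) ≈ 0.958

0.958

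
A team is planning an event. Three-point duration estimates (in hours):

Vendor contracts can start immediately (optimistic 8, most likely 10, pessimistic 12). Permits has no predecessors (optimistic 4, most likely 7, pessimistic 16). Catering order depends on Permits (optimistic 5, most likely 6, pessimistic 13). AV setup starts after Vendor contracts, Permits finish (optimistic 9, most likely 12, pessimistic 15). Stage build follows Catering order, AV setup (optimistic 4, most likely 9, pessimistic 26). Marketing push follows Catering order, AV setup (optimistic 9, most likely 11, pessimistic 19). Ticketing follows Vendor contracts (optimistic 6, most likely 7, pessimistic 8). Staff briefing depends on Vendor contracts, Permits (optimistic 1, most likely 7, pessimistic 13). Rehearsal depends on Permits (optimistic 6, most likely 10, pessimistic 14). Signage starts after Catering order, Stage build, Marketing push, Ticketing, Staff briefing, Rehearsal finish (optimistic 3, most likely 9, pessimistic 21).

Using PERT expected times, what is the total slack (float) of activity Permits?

2 hours

te_Vendor contracts = (8 + 4·10 + 12)/6 = 60/6 = 10
te_Permits = (4 + 4·7 + 16)/6 = 48/6 = 8
te_Catering order = (5 + 4·6 + 13)/6 = 42/6 = 7
te_AV setup = (9 + 4·12 + 15)/6 = 72/6 = 12
te_Stage build = (4 + 4·9 + 26)/6 = 66/6 = 11
te_Marketing push = (9 + 4·11 + 19)/6 = 72/6 = 12
te_Ticketing = (6 + 4·7 + 8)/6 = 42/6 = 7
te_Staff briefing = (1 + 4·7 + 13)/6 = 42/6 = 7
te_Rehearsal = (6 + 4·10 + 14)/6 = 60/6 = 10
te_Signage = (3 + 4·9 + 21)/6 = 60/6 = 10

Forward pass:
ES_Vendor contracts = 0; EF_Vendor contracts = 10
ES_Permits = 0; EF_Permits = 8
ES_Catering order = 8; EF_Catering order = 8+7 = 15
ES_AV setup = max(EF_Vendor contracts=10, EF_Permits=8) = 10; EF_AV setup = 10+12 = 22
ES_Stage build = max(EF_Catering order=15, EF_AV setup=22) = 22; EF_Stage build = 22+11 = 33
ES_Marketing push = max(EF_Catering order=15, EF_AV setup=22) = 22; EF_Marketing push = 22+12 = 34
ES_Ticketing = 10; EF_Ticketing = 10+7 = 17
ES_Staff briefing = max(EF_Vendor contracts=10, EF_Permits=8) = 10; EF_Staff briefing = 10+7 = 17
ES_Rehearsal = 8; EF_Rehearsal = 8+10 = 18
ES_Signage = max(EF_Catering order=15, EF_Stage build=33, EF_Marketing push=34, EF_Ticketing=17, EF_Staff briefing=17, EF_Rehearsal=18) = 34; EF_Signage = 34+10 = 44
Expected project duration μ = 44 hours. Critical path: Vendor contracts → AV setup → Marketing push → Signage.

Backward pass:
LF_Signage = 44; LS_Signage = 44−10 = 34
LF_Rehearsal = LS_Signage = 34; LS_Rehearsal = 34−10 = 24
LF_Staff briefing = LS_Signage = 34; LS_Staff briefing = 34−7 = 27
LF_Ticketing = LS_Signage = 34; LS_Ticketing = 34−7 = 27
LF_Marketing push = LS_Signage = 34; LS_Marketing push = 34−12 = 22
LF_Stage build = LS_Signage = 34; LS_Stage build = 34−11 = 23
LF_AV setup = min(LS_Stage build=23, LS_Marketing push=22) = 22; LS_AV setup = 22−12 = 10
LF_Catering order = min(LS_Stage build=23, LS_Marketing push=22, LS_Signage=34) = 22; LS_Catering order = 22−7 = 15
LF_Permits = min(LS_Catering order=15, LS_AV setup=10, LS_Staff briefing=27, LS_Rehearsal=24) = 10; LS_Permits = 10−8 = 2
LF_Vendor contracts = min(LS_AV setup=10, LS_Ticketing=27, LS_Staff briefing=27) = 10; LS_Vendor contracts = 10−10 = 0
Slack_Permits = LS_Permits − ES_Permits = 2 − 0 = 2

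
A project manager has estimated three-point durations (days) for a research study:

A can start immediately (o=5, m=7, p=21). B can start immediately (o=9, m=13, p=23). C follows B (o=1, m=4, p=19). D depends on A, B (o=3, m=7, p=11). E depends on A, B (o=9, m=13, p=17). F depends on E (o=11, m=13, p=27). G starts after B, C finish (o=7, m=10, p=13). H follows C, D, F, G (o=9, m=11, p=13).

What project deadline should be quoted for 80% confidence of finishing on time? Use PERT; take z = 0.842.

56.2 days

te_A = (5 + 4·7 + 21)/6 = 54/6 = 9; σ²_A = ((21−5)/6)² = 7.111
te_B = (9 + 4·13 + 23)/6 = 84/6 = 14; σ²_B = ((23−9)/6)² = 5.444
te_C = (1 + 4·4 + 19)/6 = 36/6 = 6; σ²_C = ((19−1)/6)² = 9.000
te_D = (3 + 4·7 + 11)/6 = 42/6 = 7; σ²_D = ((11−3)/6)² = 1.778
te_E = (9 + 4·13 + 17)/6 = 78/6 = 13; σ²_E = ((17−9)/6)² = 1.778
te_F = (11 + 4·13 + 27)/6 = 90/6 = 15; σ²_F = ((27−11)/6)² = 7.111
te_G = (7 + 4·10 + 13)/6 = 60/6 = 10; σ²_G = ((13−7)/6)² = 1.000
te_H = (9 + 4·11 + 13)/6 = 66/6 = 11; σ²_H = ((13−9)/6)² = 0.444

Forward pass:
ES_A = 0; EF_A = 9
ES_B = 0; EF_B = 14
ES_C = 14; EF_C = 14+6 = 20
ES_D = max(EF_A=9, EF_B=14) = 14; EF_D = 14+7 = 21
ES_E = max(EF_A=9, EF_B=14) = 14; EF_E = 14+13 = 27
ES_F = 27; EF_F = 27+15 = 42
ES_G = max(EF_B=14, EF_C=20) = 20; EF_G = 20+10 = 30
ES_H = max(EF_C=20, EF_D=21, EF_F=42, EF_G=30) = 42; EF_H = 42+11 = 53
Expected project duration μ = 53 days. Critical path: B → E → F → H.

Variance along critical path = 5.444 + 1.778 + 7.111 + 0.444 = 14.778; σ = 3.844 days.
D = μ + z·σ = 53 + 0.842·3.844 = 56.2 days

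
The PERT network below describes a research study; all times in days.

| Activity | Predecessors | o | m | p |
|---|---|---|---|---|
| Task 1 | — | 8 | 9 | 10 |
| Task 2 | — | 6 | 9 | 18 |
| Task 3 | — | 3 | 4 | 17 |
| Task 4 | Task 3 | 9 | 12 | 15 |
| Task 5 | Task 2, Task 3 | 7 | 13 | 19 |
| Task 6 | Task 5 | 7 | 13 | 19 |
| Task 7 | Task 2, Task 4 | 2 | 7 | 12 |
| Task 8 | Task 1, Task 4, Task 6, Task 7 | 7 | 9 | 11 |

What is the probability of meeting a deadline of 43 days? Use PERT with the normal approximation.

0.285

te_Task 1 = (8 + 4·9 + 10)/6 = 54/6 = 9; σ²_Task 1 = ((10−8)/6)² = 0.111
te_Task 2 = (6 + 4·9 + 18)/6 = 60/6 = 10; σ²_Task 2 = ((18−6)/6)² = 4.000
te_Task 3 = (3 + 4·4 + 17)/6 = 36/6 = 6; σ²_Task 3 = ((17−3)/6)² = 5.444
te_Task 4 = (9 + 4·12 + 15)/6 = 72/6 = 12; σ²_Task 4 = ((15−9)/6)² = 1.000
te_Task 5 = (7 + 4·13 + 19)/6 = 78/6 = 13; σ²_Task 5 = ((19−7)/6)² = 4.000
te_Task 6 = (7 + 4·13 + 19)/6 = 78/6 = 13; σ²_Task 6 = ((19−7)/6)² = 4.000
te_Task 7 = (2 + 4·7 + 12)/6 = 42/6 = 7; σ²_Task 7 = ((12−2)/6)² = 2.778
te_Task 8 = (7 + 4·9 + 11)/6 = 54/6 = 9; σ²_Task 8 = ((11−7)/6)² = 0.444

Forward pass:
ES_Task 1 = 0; EF_Task 1 = 9
ES_Task 2 = 0; EF_Task 2 = 10
ES_Task 3 = 0; EF_Task 3 = 6
ES_Task 4 = 6; EF_Task 4 = 6+12 = 18
ES_Task 5 = max(EF_Task 2=10, EF_Task 3=6) = 10; EF_Task 5 = 10+13 = 23
ES_Task 6 = 23; EF_Task 6 = 23+13 = 36
ES_Task 7 = max(EF_Task 2=10, EF_Task 4=18) = 18; EF_Task 7 = 18+7 = 25
ES_Task 8 = max(EF_Task 1=9, EF_Task 4=18, EF_Task 6=36, EF_Task 7=25) = 36; EF_Task 8 = 36+9 = 45
Expected project duration μ = 45 days. Critical path: Task 2 → Task 5 → Task 6 → Task 8.

Variance along critical path = 4.000 + 4.000 + 4.000 + 0.444 = 12.444; σ = √12.444 = 3.528 days.
Z = (43 − 45) / 3.528 = -0.567
P(T ≤ 43) = Φ(-0.567) ≈ 0.285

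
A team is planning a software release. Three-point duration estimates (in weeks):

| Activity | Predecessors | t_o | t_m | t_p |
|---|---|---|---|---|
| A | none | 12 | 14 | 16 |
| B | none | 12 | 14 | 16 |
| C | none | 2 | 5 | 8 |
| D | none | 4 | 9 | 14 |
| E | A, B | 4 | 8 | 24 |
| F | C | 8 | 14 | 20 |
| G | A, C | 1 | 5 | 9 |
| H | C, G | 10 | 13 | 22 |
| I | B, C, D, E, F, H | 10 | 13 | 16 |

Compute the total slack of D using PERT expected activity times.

24 weeks

te_A = (12 + 4·14 + 16)/6 = 84/6 = 14
te_B = (12 + 4·14 + 16)/6 = 84/6 = 14
te_C = (2 + 4·5 + 8)/6 = 30/6 = 5
te_D = (4 + 4·9 + 14)/6 = 54/6 = 9
te_E = (4 + 4·8 + 24)/6 = 60/6 = 10
te_F = (8 + 4·14 + 20)/6 = 84/6 = 14
te_G = (1 + 4·5 + 9)/6 = 30/6 = 5
te_H = (10 + 4·13 + 22)/6 = 84/6 = 14
te_I = (10 + 4·13 + 16)/6 = 78/6 = 13

Forward pass:
ES_A = 0; EF_A = 14
ES_B = 0; EF_B = 14
ES_C = 0; EF_C = 5
ES_D = 0; EF_D = 9
ES_E = max(EF_A=14, EF_B=14) = 14; EF_E = 14+10 = 24
ES_F = 5; EF_F = 5+14 = 19
ES_G = max(EF_A=14, EF_C=5) = 14; EF_G = 14+5 = 19
ES_H = max(EF_C=5, EF_G=19) = 19; EF_H = 19+14 = 33
ES_I = max(EF_B=14, EF_C=5, EF_D=9, EF_E=24, EF_F=19, EF_H=33) = 33; EF_I = 33+13 = 46
Expected project duration μ = 46 weeks. Critical path: A → G → H → I.

Backward pass:
LF_I = 46; LS_I = 46−13 = 33
LF_H = LS_I = 33; LS_H = 33−14 = 19
LF_G = LS_H = 19; LS_G = 19−5 = 14
LF_F = LS_I = 33; LS_F = 33−14 = 19
LF_E = LS_I = 33; LS_E = 33−10 = 23
LF_D = LS_I = 33; LS_D = 33−9 = 24
LF_C = min(LS_F=19, LS_G=14, LS_H=19, LS_I=33) = 14; LS_C = 14−5 = 9
LF_B = min(LS_E=23, LS_I=33) = 23; LS_B = 23−14 = 9
LF_A = min(LS_E=23, LS_G=14) = 14; LS_A = 14−14 = 0
Slack_D = LS_D − ES_D = 24 − 0 = 24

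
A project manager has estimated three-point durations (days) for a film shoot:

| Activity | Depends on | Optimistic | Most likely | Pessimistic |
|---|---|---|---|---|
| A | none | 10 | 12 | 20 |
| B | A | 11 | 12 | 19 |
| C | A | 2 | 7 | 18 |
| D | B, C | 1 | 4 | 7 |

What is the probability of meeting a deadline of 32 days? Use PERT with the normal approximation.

te_A = (10 + 4·12 + 20)/6 = 78/6 = 13; σ²_A = ((20−10)/6)² = 2.778
te_B = (11 + 4·12 + 19)/6 = 78/6 = 13; σ²_B = ((19−11)/6)² = 1.778
te_C = (2 + 4·7 + 18)/6 = 48/6 = 8; σ²_C = ((18−2)/6)² = 7.111
te_D = (1 + 4·4 + 7)/6 = 24/6 = 4; σ²_D = ((7−1)/6)² = 1.000

Forward pass:
ES_A = 0; EF_A = 13
ES_B = 13; EF_B = 13+13 = 26
ES_C = 13; EF_C = 13+8 = 21
ES_D = max(EF_B=26, EF_C=21) = 26; EF_D = 26+4 = 30
Expected project duration μ = 30 days. Critical path: A → B → D.

Variance along critical path = 2.778 + 1.778 + 1.000 = 5.556; σ = √5.556 = 2.357 days.
Z = (32 − 30) / 2.357 = 0.849
P(T ≤ 32) = Φ(0.849) ≈ 0.802

0.802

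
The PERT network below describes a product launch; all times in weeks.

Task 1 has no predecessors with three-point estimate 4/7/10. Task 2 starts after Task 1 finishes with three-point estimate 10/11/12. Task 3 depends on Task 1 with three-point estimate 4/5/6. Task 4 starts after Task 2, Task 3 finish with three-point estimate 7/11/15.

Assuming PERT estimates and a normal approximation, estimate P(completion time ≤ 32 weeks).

te_Task 1 = (4 + 4·7 + 10)/6 = 42/6 = 7; σ²_Task 1 = ((10−4)/6)² = 1.000
te_Task 2 = (10 + 4·11 + 12)/6 = 66/6 = 11; σ²_Task 2 = ((12−10)/6)² = 0.111
te_Task 3 = (4 + 4·5 + 6)/6 = 30/6 = 5; σ²_Task 3 = ((6−4)/6)² = 0.111
te_Task 4 = (7 + 4·11 + 15)/6 = 66/6 = 11; σ²_Task 4 = ((15−7)/6)² = 1.778

Forward pass:
ES_Task 1 = 0; EF_Task 1 = 7
ES_Task 2 = 7; EF_Task 2 = 7+11 = 18
ES_Task 3 = 7; EF_Task 3 = 7+5 = 12
ES_Task 4 = max(EF_Task 2=18, EF_Task 3=12) = 18; EF_Task 4 = 18+11 = 29
Expected project duration μ = 29 weeks. Critical path: Task 1 → Task 2 → Task 4.

Variance along critical path = 1.000 + 0.111 + 1.778 = 2.889; σ = √2.889 = 1.700 weeks.
Z = (32 − 29) / 1.700 = 1.765
P(T ≤ 32) = Φ(1.765) ≈ 0.961

0.961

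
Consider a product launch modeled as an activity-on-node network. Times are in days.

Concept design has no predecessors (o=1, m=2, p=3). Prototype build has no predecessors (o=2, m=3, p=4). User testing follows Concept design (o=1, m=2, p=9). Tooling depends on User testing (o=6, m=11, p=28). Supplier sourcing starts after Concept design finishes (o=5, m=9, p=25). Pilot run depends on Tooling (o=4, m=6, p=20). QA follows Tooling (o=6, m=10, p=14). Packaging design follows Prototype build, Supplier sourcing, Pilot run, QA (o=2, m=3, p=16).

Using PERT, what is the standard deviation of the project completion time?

4.75 days

te_Concept design = (1 + 4·2 + 3)/6 = 12/6 = 2; σ²_Concept design = ((3−1)/6)² = 0.111
te_Prototype build = (2 + 4·3 + 4)/6 = 18/6 = 3; σ²_Prototype build = ((4−2)/6)² = 0.111
te_User testing = (1 + 4·2 + 9)/6 = 18/6 = 3; σ²_User testing = ((9−1)/6)² = 1.778
te_Tooling = (6 + 4·11 + 28)/6 = 78/6 = 13; σ²_Tooling = ((28−6)/6)² = 13.444
te_Supplier sourcing = (5 + 4·9 + 25)/6 = 66/6 = 11; σ²_Supplier sourcing = ((25−5)/6)² = 11.111
te_Pilot run = (4 + 4·6 + 20)/6 = 48/6 = 8; σ²_Pilot run = ((20−4)/6)² = 7.111
te_QA = (6 + 4·10 + 14)/6 = 60/6 = 10; σ²_QA = ((14−6)/6)² = 1.778
te_Packaging design = (2 + 4·3 + 16)/6 = 30/6 = 5; σ²_Packaging design = ((16−2)/6)² = 5.444

Forward pass:
ES_Concept design = 0; EF_Concept design = 2
ES_Prototype build = 0; EF_Prototype build = 3
ES_User testing = 2; EF_User testing = 2+3 = 5
ES_Tooling = 5; EF_Tooling = 5+13 = 18
ES_Supplier sourcing = 2; EF_Supplier sourcing = 2+11 = 13
ES_Pilot run = 18; EF_Pilot run = 18+8 = 26
ES_QA = 18; EF_QA = 18+10 = 28
ES_Packaging design = max(EF_Prototype build=3, EF_Supplier sourcing=13, EF_Pilot run=26, EF_QA=28) = 28; EF_Packaging design = 28+5 = 33
Expected project duration μ = 33 days. Critical path: Concept design → User testing → Tooling → QA → Packaging design.

Variance along critical path = 0.111 + 1.778 + 13.444 + 1.778 + 5.444 = 22.556
σ = √22.556 = 4.749 days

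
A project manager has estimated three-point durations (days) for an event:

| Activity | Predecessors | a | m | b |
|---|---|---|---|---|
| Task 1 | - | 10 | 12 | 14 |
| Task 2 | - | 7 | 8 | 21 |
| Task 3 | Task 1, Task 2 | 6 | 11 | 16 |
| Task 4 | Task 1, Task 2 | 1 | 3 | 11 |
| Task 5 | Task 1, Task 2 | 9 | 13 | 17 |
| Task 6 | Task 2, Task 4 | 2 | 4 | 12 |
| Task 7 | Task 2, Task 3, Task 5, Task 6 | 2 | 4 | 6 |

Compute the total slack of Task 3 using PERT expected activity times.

2 days

te_Task 1 = (10 + 4·12 + 14)/6 = 72/6 = 12
te_Task 2 = (7 + 4·8 + 21)/6 = 60/6 = 10
te_Task 3 = (6 + 4·11 + 16)/6 = 66/6 = 11
te_Task 4 = (1 + 4·3 + 11)/6 = 24/6 = 4
te_Task 5 = (9 + 4·13 + 17)/6 = 78/6 = 13
te_Task 6 = (2 + 4·4 + 12)/6 = 30/6 = 5
te_Task 7 = (2 + 4·4 + 6)/6 = 24/6 = 4

Forward pass:
ES_Task 1 = 0; EF_Task 1 = 12
ES_Task 2 = 0; EF_Task 2 = 10
ES_Task 3 = max(EF_Task 1=12, EF_Task 2=10) = 12; EF_Task 3 = 12+11 = 23
ES_Task 4 = max(EF_Task 1=12, EF_Task 2=10) = 12; EF_Task 4 = 12+4 = 16
ES_Task 5 = max(EF_Task 1=12, EF_Task 2=10) = 12; EF_Task 5 = 12+13 = 25
ES_Task 6 = max(EF_Task 2=10, EF_Task 4=16) = 16; EF_Task 6 = 16+5 = 21
ES_Task 7 = max(EF_Task 2=10, EF_Task 3=23, EF_Task 5=25, EF_Task 6=21) = 25; EF_Task 7 = 25+4 = 29
Expected project duration μ = 29 days. Critical path: Task 1 → Task 5 → Task 7.

Backward pass:
LF_Task 7 = 29; LS_Task 7 = 29−4 = 25
LF_Task 6 = LS_Task 7 = 25; LS_Task 6 = 25−5 = 20
LF_Task 5 = LS_Task 7 = 25; LS_Task 5 = 25−13 = 12
LF_Task 4 = LS_Task 6 = 20; LS_Task 4 = 20−4 = 16
LF_Task 3 = LS_Task 7 = 25; LS_Task 3 = 25−11 = 14
LF_Task 2 = min(LS_Task 3=14, LS_Task 4=16, LS_Task 5=12, LS_Task 6=20, LS_Task 7=25) = 12; LS_Task 2 = 12−10 = 2
LF_Task 1 = min(LS_Task 3=14, LS_Task 4=16, LS_Task 5=12) = 12; LS_Task 1 = 12−12 = 0
Slack_Task 3 = LS_Task 3 − ES_Task 3 = 14 − 12 = 2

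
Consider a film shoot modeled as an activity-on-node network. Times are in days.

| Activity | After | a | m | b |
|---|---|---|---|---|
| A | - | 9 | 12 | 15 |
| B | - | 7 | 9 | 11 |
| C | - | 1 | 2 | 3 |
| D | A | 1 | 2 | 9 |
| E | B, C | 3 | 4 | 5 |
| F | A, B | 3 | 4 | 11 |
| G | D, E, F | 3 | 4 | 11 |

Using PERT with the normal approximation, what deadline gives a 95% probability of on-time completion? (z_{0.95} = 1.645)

te_A = (9 + 4·12 + 15)/6 = 72/6 = 12; σ²_A = ((15−9)/6)² = 1.000
te_B = (7 + 4·9 + 11)/6 = 54/6 = 9; σ²_B = ((11−7)/6)² = 0.444
te_C = (1 + 4·2 + 3)/6 = 12/6 = 2; σ²_C = ((3−1)/6)² = 0.111
te_D = (1 + 4·2 + 9)/6 = 18/6 = 3; σ²_D = ((9−1)/6)² = 1.778
te_E = (3 + 4·4 + 5)/6 = 24/6 = 4; σ²_E = ((5−3)/6)² = 0.111
te_F = (3 + 4·4 + 11)/6 = 30/6 = 5; σ²_F = ((11−3)/6)² = 1.778
te_G = (3 + 4·4 + 11)/6 = 30/6 = 5; σ²_G = ((11−3)/6)² = 1.778

Forward pass:
ES_A = 0; EF_A = 12
ES_B = 0; EF_B = 9
ES_C = 0; EF_C = 2
ES_D = 12; EF_D = 12+3 = 15
ES_E = max(EF_B=9, EF_C=2) = 9; EF_E = 9+4 = 13
ES_F = max(EF_A=12, EF_B=9) = 12; EF_F = 12+5 = 17
ES_G = max(EF_D=15, EF_E=13, EF_F=17) = 17; EF_G = 17+5 = 22
Expected project duration μ = 22 days. Critical path: A → F → G.

Variance along critical path = 1.000 + 1.778 + 1.778 = 4.556; σ = 2.134 days.
D = μ + z·σ = 22 + 1.645·2.134 = 25.5 days

25.5 days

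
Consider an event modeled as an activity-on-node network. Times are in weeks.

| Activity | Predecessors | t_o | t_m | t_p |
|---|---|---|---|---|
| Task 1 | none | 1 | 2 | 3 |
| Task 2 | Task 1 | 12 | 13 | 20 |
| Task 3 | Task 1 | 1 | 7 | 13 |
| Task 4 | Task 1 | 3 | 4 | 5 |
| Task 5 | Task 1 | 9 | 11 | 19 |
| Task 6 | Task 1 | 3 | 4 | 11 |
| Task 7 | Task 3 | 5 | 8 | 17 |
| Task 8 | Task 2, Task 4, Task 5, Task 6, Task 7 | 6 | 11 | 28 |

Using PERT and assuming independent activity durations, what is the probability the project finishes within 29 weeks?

te_Task 1 = (1 + 4·2 + 3)/6 = 12/6 = 2; σ²_Task 1 = ((3−1)/6)² = 0.111
te_Task 2 = (12 + 4·13 + 20)/6 = 84/6 = 14; σ²_Task 2 = ((20−12)/6)² = 1.778
te_Task 3 = (1 + 4·7 + 13)/6 = 42/6 = 7; σ²_Task 3 = ((13−1)/6)² = 4.000
te_Task 4 = (3 + 4·4 + 5)/6 = 24/6 = 4; σ²_Task 4 = ((5−3)/6)² = 0.111
te_Task 5 = (9 + 4·11 + 19)/6 = 72/6 = 12; σ²_Task 5 = ((19−9)/6)² = 2.778
te_Task 6 = (3 + 4·4 + 11)/6 = 30/6 = 5; σ²_Task 6 = ((11−3)/6)² = 1.778
te_Task 7 = (5 + 4·8 + 17)/6 = 54/6 = 9; σ²_Task 7 = ((17−5)/6)² = 4.000
te_Task 8 = (6 + 4·11 + 28)/6 = 78/6 = 13; σ²_Task 8 = ((28−6)/6)² = 13.444

Forward pass:
ES_Task 1 = 0; EF_Task 1 = 2
ES_Task 2 = 2; EF_Task 2 = 2+14 = 16
ES_Task 3 = 2; EF_Task 3 = 2+7 = 9
ES_Task 4 = 2; EF_Task 4 = 2+4 = 6
ES_Task 5 = 2; EF_Task 5 = 2+12 = 14
ES_Task 6 = 2; EF_Task 6 = 2+5 = 7
ES_Task 7 = 9; EF_Task 7 = 9+9 = 18
ES_Task 8 = max(EF_Task 2=16, EF_Task 4=6, EF_Task 5=14, EF_Task 6=7, EF_Task 7=18) = 18; EF_Task 8 = 18+13 = 31
Expected project duration μ = 31 weeks. Critical path: Task 1 → Task 3 → Task 7 → Task 8.

Variance along critical path = 0.111 + 4.000 + 4.000 + 13.444 = 21.556; σ = √21.556 = 4.643 weeks.
Z = (29 − 31) / 4.643 = -0.431
P(T ≤ 29) = Φ(-0.431) ≈ 0.333

0.333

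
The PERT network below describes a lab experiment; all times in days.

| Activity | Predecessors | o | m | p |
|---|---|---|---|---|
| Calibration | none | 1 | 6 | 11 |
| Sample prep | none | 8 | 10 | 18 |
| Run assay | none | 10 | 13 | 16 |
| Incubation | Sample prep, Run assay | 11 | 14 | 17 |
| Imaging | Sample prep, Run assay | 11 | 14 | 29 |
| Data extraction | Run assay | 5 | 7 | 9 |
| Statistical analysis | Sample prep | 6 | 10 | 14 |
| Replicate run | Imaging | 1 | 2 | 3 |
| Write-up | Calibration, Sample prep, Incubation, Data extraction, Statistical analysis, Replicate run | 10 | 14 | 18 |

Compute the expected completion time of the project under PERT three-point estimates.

te_Calibration = (1 + 4·6 + 11)/6 = 36/6 = 6
te_Sample prep = (8 + 4·10 + 18)/6 = 66/6 = 11
te_Run assay = (10 + 4·13 + 16)/6 = 78/6 = 13
te_Incubation = (11 + 4·14 + 17)/6 = 84/6 = 14
te_Imaging = (11 + 4·14 + 29)/6 = 96/6 = 16
te_Data extraction = (5 + 4·7 + 9)/6 = 42/6 = 7
te_Statistical analysis = (6 + 4·10 + 14)/6 = 60/6 = 10
te_Replicate run = (1 + 4·2 + 3)/6 = 12/6 = 2
te_Write-up = (10 + 4·14 + 18)/6 = 84/6 = 14

Forward pass:
ES_Calibration = 0; EF_Calibration = 6
ES_Sample prep = 0; EF_Sample prep = 11
ES_Run assay = 0; EF_Run assay = 13
ES_Incubation = max(EF_Sample prep=11, EF_Run assay=13) = 13; EF_Incubation = 13+14 = 27
ES_Imaging = max(EF_Sample prep=11, EF_Run assay=13) = 13; EF_Imaging = 13+16 = 29
ES_Data extraction = 13; EF_Data extraction = 13+7 = 20
ES_Statistical analysis = 11; EF_Statistical analysis = 11+10 = 21
ES_Replicate run = 29; EF_Replicate run = 29+2 = 31
ES_Write-up = max(EF_Calibration=6, EF_Sample prep=11, EF_Incubation=27, EF_Data extraction=20, EF_Statistical analysis=21, EF_Replicate run=31) = 31; EF_Write-up = 31+14 = 45
Expected project duration μ = 45 days. Critical path: Run assay → Imaging → Replicate run → Write-up.

45 days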